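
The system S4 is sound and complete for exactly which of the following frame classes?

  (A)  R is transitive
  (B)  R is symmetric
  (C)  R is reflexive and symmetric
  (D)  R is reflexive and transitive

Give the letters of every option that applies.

(A) this class determines K4, not S4.
(B) this class determines KB, not S4.
(C) this class determines B (= KTB), not S4.
(D) S4 is sound and complete for exactly this class.

D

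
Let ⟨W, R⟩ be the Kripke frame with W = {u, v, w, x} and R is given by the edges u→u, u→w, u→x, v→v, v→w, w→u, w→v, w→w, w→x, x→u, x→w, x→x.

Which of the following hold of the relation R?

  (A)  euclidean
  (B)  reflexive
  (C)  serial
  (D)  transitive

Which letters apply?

B, C

(A) not euclidean: w R u and w R v but not u R v.
(B) reflexive: each world relates to itself.
(C) serial: every world has an R-successor.
(D) not transitive: u R w and w R v but not u R v.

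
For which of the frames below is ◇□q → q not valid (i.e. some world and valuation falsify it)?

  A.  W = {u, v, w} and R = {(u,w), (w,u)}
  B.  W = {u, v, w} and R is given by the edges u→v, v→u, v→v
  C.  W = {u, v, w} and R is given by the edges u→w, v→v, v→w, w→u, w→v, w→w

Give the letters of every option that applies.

none

The schema ◇□q → q is the dual of axiom B; it is valid on a frame iff R is symmetric.
(A) R is symmetric (every R-edge is matched by its reverse), so the schema is valid here.
(B) R is symmetric (every R-edge is matched by its reverse), so the schema is valid here.
(C) R is symmetric (every R-edge is matched by its reverse), so the schema is valid here.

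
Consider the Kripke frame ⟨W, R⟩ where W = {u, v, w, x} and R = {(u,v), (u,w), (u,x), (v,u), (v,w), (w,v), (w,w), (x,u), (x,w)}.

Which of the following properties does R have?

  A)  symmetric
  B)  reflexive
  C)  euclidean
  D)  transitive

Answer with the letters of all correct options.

none

(A) not symmetric: u R w but not w R u.
(B) not reflexive: not u R u.
(C) not euclidean: u R v and u R x but not v R x.
(D) not transitive: u R v and v R u but not u R u.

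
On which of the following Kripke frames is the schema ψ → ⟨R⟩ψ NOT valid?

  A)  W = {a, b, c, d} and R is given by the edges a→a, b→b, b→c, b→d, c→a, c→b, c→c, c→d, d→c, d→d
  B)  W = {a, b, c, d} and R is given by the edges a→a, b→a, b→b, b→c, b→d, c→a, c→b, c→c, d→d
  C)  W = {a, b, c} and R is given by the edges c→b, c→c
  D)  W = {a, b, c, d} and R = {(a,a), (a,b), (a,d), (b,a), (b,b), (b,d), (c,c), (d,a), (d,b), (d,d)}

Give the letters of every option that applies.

The schema ψ → ⟨R⟩ψ is the dual of axiom T; it is valid on a frame iff R is reflexive.
(A) R is reflexive (each world relates to itself), so the schema is valid here.
(B) R is reflexive (each world relates to itself), so the schema is valid here.
(C) R is not reflexive (not a R a), so the schema fails here.
(D) R is reflexive (each world relates to itself), so the schema is valid here.

C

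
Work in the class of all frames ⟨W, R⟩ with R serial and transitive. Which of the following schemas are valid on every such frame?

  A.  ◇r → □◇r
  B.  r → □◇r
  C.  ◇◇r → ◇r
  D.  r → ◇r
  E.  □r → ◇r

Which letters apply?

C, E

(A) ◇r → □◇r (axiom 5) characterises the euclidean frames. Such an R need not be euclidean — not valid.
(B) r → □◇r is axiom B; it is valid on a frame exactly when R is symmetric. Such an R need not be symmetric, so not valid.
(C) ◇◇r → ◇r (the dual of axiom 4) characterises the transitive frames. Every such R is transitive — valid.
(D) the dual of axiom T: valid iff R is reflexive. Such an R need not be reflexive — not valid.
(E) □r → ◇r is axiom D; it is valid on a frame exactly when R is serial. Every such R is serial, so valid.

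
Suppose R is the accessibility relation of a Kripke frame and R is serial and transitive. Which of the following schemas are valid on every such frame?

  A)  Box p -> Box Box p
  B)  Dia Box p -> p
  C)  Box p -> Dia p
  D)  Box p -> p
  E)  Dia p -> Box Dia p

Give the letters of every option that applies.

A, C

(A) Box p -> Box Box p is axiom 4, which corresponds to transitivity. Every such R is transitive — valid.
(B) Dia Box p -> p is the dual of axiom B, which corresponds to symmetry. Such an R need not be symmetric — not valid.
(C) Box p -> Dia p is axiom D, which corresponds to seriality. Every such R is serial — valid.
(D) Box p -> p is axiom T, which corresponds to reflexivity. Such an R need not be reflexive — not valid.
(E) axiom 5: valid iff R is euclidean. Such an R need not be euclidean — not valid.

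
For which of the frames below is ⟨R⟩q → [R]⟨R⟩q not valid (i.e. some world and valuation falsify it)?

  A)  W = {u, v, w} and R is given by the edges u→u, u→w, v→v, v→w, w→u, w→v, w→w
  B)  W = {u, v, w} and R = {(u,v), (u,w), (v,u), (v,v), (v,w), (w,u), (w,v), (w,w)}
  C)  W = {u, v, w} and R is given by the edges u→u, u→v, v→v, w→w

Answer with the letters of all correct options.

The schema ⟨R⟩q → [R]⟨R⟩q is axiom 5; it is valid on a frame iff R is euclidean.
(A) R is not euclidean (w R u and w R v but not u R v), so the schema fails here.
(B) R is not euclidean (v R u and v R u but not u R u), so the schema fails here.
(C) R is not euclidean (u R v and u R u but not v R u), so the schema fails here.

A, B, C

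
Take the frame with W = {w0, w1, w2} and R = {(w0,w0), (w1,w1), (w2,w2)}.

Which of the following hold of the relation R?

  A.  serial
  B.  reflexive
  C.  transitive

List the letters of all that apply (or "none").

A, B, C

(A) serial: every world has an R-successor.
(B) reflexive: each world relates to itself.
(C) transitive: R is closed under composition.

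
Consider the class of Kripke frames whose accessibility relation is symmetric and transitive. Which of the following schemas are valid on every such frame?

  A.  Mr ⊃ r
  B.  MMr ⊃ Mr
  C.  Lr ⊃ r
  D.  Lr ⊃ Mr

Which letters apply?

B

A symmetric transitive relation is euclidean (uRv and uRw give vRu by symmetry, then vRw by transitivity).
(A) Mr ⊃ r is valid only on frames where every R-edge is a self-loop. Such an R need not be a subset of the identity — not valid.
(B) MMr ⊃ Mr is the dual of axiom 4, which corresponds to transitivity. Every such R is transitive — valid.
(C) axiom T: valid iff R is reflexive. Such an R need not be reflexive — not valid.
(D) Lr ⊃ Mr (axiom D) characterises the serial frames. Such an R need not be serial — not valid.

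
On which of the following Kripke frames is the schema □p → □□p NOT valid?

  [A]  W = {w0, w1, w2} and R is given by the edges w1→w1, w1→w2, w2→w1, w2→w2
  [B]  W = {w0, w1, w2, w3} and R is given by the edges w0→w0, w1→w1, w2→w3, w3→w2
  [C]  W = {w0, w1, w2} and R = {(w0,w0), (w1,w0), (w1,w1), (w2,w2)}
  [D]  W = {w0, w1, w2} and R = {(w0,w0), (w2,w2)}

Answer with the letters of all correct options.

B

The schema □p → □□p is axiom 4; it is valid on a frame iff R is transitive.
(A) R is transitive (R is closed under composition), so the schema is valid here.
(B) R is not transitive (w2 R w3 and w3 R w2 but not w2 R w2), so the schema fails here.
(C) R is transitive (R is closed under composition), so the schema is valid here.
(D) R is transitive (R is closed under composition), so the schema is valid here.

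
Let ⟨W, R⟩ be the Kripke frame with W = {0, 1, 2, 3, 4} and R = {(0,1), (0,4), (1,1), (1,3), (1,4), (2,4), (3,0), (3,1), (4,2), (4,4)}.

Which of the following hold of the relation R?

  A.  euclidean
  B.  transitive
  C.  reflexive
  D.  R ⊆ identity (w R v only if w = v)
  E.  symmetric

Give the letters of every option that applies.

(A) not euclidean: 0 R 4 and 0 R 1 but not 4 R 1.
(B) not transitive: 0 R 1 and 1 R 3 but not 0 R 3.
(C) not reflexive: not 0 R 0.
(D) not ⊆ identity: 0 R 1 with 0 ≠ 1.
(E) not symmetric: 0 R 1 but not 1 R 0.

none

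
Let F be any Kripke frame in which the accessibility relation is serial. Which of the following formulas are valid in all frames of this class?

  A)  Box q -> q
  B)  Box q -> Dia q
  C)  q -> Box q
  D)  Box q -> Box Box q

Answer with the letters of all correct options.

B

(A) axiom T: valid iff R is reflexive. Such an R need not be reflexive — not valid.
(B) axiom D: valid iff R is serial. Every such R is serial — valid.
(C) q -> Box q is equivalent to ◇p→p; it holds exactly when R ⊆ identity. Such an R need not be a subset of the identity — not valid.
(D) Box q -> Box Box q is axiom 4, which corresponds to transitivity. Such an R need not be transitive — not valid.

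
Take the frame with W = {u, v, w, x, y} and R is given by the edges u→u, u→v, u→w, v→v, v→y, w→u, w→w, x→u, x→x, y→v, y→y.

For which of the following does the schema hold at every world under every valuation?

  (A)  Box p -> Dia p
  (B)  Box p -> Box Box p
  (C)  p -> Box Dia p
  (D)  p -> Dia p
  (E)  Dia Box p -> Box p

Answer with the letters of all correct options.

A, D

R is reflexive: each world relates to itself.
R is not symmetric: u R v but not v R u.
R is not transitive: u R v and v R y but not u R y.
R is not euclidean: u R v and u R u but not v R u.
R is serial: every world has an R-successor.
(A) Box p -> Dia p is axiom D, which corresponds to seriality. R is serial — valid.
(B) Box p -> Box Box p (axiom 4) characterises the transitive frames. R is not transitive — not valid.
(C) p -> Box Dia p is axiom B; it is valid on a frame exactly when R is symmetric. R is not symmetric, so not valid.
(D) p -> Dia p (the dual of axiom T) characterises the reflexive frames. R is reflexive — valid.
(E) Dia Box p -> Box p is the dual of axiom 5; it is valid on a frame exactly when R is euclidean. R is not euclidean, so not valid.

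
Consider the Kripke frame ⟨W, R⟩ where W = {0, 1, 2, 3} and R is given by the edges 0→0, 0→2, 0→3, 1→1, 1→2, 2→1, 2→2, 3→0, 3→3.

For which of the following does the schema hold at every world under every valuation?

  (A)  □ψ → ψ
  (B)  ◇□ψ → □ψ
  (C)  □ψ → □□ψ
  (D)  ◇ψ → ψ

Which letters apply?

A

R is reflexive: each world relates to itself.
R is not transitive: 0 R 2 and 2 R 1 but not 0 R 1.
R is not euclidean: 0 R 2 and 0 R 0 but not 2 R 0.
R is not a subset of the identity: 0 R 2 with 0 ≠ 2.
(A) □ψ → ψ is axiom T, which corresponds to reflexivity. R is reflexive — valid.
(B) ◇□ψ → □ψ is the dual of axiom 5; it is valid on a frame exactly when R is euclidean. R is not euclidean, so not valid.
(C) □ψ → □□ψ is axiom 4; it is valid on a frame exactly when R is transitive. R is not transitive, so not valid.
(D) ◇ψ → ψ is the converse of T; it holds exactly when R ⊆ identity. Here R ⊄ identity — not valid.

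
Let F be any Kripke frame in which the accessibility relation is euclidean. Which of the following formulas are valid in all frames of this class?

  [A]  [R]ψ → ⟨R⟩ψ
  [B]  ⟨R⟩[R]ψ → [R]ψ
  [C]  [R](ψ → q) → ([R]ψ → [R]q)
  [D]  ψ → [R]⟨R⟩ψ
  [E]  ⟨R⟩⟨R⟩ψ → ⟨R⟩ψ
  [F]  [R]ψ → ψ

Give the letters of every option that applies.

(A) axiom D: valid iff R is serial. Such an R need not be serial — not valid.
(B) ⟨R⟩[R]ψ → [R]ψ (the dual of axiom 5) characterises the euclidean frames. Every such R is euclidean — valid.
(C) this is just K, valid on every normal frame.
(D) axiom B: valid iff R is symmetric. Such an R need not be symmetric — not valid.
(E) ⟨R⟩⟨R⟩ψ → ⟨R⟩ψ is the dual of axiom 4; it is valid on a frame exactly when R is transitive. Such an R need not be transitive, so not valid.
(F) axiom T: valid iff R is reflexive. Such an R need not be reflexive — not valid.

B, C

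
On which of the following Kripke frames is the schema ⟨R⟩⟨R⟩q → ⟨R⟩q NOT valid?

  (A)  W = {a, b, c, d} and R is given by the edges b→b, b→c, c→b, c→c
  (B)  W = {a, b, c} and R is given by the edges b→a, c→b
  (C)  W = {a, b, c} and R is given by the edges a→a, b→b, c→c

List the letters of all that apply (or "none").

The schema ⟨R⟩⟨R⟩q → ⟨R⟩q is the dual of axiom 4; it is valid on a frame iff R is transitive.
(A) R is transitive (R is closed under composition), so the schema is valid here.
(B) R is not transitive (c R b and b R a but not c R a), so the schema fails here.
(C) R is transitive (R is closed under composition), so the schema is valid here.

B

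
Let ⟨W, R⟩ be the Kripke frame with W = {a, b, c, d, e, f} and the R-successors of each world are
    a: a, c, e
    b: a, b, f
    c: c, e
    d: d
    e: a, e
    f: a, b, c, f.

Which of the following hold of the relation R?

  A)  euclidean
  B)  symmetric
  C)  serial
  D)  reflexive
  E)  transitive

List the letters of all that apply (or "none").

C, D

(A) not euclidean: a R c and a R a but not c R a.
(B) not symmetric: a R c but not c R a.
(C) serial: every world has an R-successor.
(D) reflexive: each world relates to itself.
(E) not transitive: b R a and a R c but not b R c.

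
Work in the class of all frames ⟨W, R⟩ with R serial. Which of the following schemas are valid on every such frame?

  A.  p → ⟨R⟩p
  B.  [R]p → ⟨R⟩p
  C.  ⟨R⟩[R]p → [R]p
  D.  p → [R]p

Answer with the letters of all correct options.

B

(A) p → ⟨R⟩p is the dual of axiom T, which corresponds to reflexivity. Such an R need not be reflexive — not valid.
(B) [R]p → ⟨R⟩p is axiom D, which corresponds to seriality. Every such R is serial — valid.
(C) ⟨R⟩[R]p → [R]p is the dual of axiom 5; it is valid on a frame exactly when R is euclidean. Such an R need not be euclidean, so not valid.
(D) p → [R]p (equivalent to ◇p→p) corresponds to R being a subset of the identity. Such an R need not be a subset of the identity, so not valid.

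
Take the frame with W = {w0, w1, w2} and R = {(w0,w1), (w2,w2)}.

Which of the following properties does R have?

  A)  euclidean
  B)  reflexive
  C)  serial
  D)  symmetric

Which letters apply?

(A) not euclidean: w0 R w1 and w0 R w1 but not w1 R w1.
(B) not reflexive: not w0 R w0.
(C) not serial: w1 has no R-successor.
(D) not symmetric: w0 R w1 but not w1 R w0.

none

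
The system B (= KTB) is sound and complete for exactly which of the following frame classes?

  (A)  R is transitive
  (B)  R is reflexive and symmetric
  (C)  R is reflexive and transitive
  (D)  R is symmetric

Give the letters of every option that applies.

(A) this class determines K4, not B (= KTB).
(B) B (= KTB) is sound and complete for exactly this class.
(C) this class determines S4, not B (= KTB).
(D) this class determines KB, not B (= KTB).

B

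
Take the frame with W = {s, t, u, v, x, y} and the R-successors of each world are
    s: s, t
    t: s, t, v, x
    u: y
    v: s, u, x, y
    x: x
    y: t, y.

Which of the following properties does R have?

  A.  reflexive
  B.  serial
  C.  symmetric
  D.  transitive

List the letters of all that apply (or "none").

(A) not reflexive: not u R u.
(B) serial: every world has an R-successor.
(C) not symmetric: t R v but not v R t.
(D) not transitive: s R t and t R v but not s R v.

B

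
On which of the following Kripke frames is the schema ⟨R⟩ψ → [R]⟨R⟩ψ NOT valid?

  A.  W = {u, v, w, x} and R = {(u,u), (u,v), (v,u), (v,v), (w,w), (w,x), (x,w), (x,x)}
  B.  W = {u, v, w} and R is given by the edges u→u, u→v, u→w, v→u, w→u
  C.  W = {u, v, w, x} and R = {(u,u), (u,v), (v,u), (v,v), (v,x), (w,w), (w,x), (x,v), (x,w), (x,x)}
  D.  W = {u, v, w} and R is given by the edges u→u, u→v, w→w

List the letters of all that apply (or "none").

The schema ⟨R⟩ψ → [R]⟨R⟩ψ is axiom 5; it is valid on a frame iff R is euclidean.
(A) R is euclidean (any two R-successors of the same world are R-related), so the schema is valid here.
(B) R is not euclidean (u R v and u R w but not v R w), so the schema fails here.
(C) R is not euclidean (v R u and v R x but not u R x), so the schema fails here.
(D) R is not euclidean (u R v and u R u but not v R u), so the schema fails here.

B, C, D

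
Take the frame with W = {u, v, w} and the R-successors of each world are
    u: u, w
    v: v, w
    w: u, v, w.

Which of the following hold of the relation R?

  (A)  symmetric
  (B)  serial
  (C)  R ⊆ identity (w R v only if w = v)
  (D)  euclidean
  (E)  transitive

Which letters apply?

A, B

(A) symmetric: every R-edge is matched by its reverse.
(B) serial: every world has an R-successor.
(C) not ⊆ identity: u R w with u ≠ w.
(D) not euclidean: w R u and w R v but not u R v.
(E) not transitive: u R w and w R v but not u R v.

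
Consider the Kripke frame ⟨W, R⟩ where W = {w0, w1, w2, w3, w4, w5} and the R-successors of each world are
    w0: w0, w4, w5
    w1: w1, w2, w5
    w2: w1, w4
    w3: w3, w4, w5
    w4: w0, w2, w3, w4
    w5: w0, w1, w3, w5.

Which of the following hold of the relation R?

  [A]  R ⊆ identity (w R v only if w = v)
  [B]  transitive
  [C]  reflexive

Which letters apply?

(A) not ⊆ identity: w0 R w4 with w0 ≠ w4.
(B) not transitive: w0 R w4 and w4 R w2 but not w0 R w2.
(C) not reflexive: not w2 R w2.

none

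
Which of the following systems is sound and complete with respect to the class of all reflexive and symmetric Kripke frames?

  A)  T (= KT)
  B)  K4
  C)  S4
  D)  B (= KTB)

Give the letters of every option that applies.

D

(A) T (= KT) is determined by the class of reflexive frames.
(B) K4 is determined by the class of transitive frames.
(C) S4 is determined by the class of reflexive and transitive frames.
(D) B (= KTB) is determined by exactly this class.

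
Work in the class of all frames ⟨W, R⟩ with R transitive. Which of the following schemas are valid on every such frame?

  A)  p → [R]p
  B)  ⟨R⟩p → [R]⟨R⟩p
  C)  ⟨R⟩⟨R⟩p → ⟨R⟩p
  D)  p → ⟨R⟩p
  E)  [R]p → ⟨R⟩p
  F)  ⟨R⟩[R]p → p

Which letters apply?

C

(A) p → [R]p is valid only on frames where every R-edge is a self-loop. Such an R need not be a subset of the identity — not valid.
(B) ⟨R⟩p → [R]⟨R⟩p (axiom 5) characterises the euclidean frames. Such an R need not be euclidean — not valid.
(C) ⟨R⟩⟨R⟩p → ⟨R⟩p is the dual of axiom 4; it is valid on a frame exactly when R is transitive. Every such R is transitive, so valid.
(D) p → ⟨R⟩p is the dual of axiom T, which corresponds to reflexivity. Such an R need not be reflexive — not valid.
(E) [R]p → ⟨R⟩p is axiom D; it is valid on a frame exactly when R is serial. Such an R need not be serial, so not valid.
(F) ⟨R⟩[R]p → p is the dual of axiom B; it is valid on a frame exactly when R is symmetric. Such an R need not be symmetric, so not valid.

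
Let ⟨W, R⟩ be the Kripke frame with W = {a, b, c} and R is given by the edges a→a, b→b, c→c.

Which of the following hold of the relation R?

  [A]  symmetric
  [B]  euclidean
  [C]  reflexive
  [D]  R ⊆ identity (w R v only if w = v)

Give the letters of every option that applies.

(A) symmetric: every R-edge is matched by its reverse.
(B) euclidean: any two R-successors of the same world are R-related.
(C) reflexive: each world relates to itself.
(D) ⊆ identity: every R-edge is a self-loop.

A, B, C, D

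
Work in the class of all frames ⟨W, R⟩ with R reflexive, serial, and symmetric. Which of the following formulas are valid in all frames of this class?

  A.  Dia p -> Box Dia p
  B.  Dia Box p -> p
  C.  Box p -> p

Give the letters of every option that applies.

(A) Dia p -> Box Dia p (axiom 5) characterises the euclidean frames. Such an R need not be euclidean — not valid.
(B) the dual of axiom B: valid iff R is symmetric. Every such R is symmetric — valid.
(C) axiom T: valid iff R is reflexive. Every such R is reflexive — valid.

B, C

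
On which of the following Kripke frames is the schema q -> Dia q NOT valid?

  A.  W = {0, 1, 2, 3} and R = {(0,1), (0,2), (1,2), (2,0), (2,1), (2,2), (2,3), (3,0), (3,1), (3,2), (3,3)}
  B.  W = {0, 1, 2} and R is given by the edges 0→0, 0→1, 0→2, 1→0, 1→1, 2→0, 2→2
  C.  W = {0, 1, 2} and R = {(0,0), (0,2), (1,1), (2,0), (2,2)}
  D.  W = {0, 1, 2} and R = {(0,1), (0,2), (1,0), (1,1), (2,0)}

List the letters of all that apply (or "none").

The schema q -> Dia q is the dual of axiom T; it is valid on a frame iff R is reflexive.
(A) R is not reflexive (not 0 R 0), so the schema fails here.
(B) R is reflexive (each world relates to itself), so the schema is valid here.
(C) R is reflexive (each world relates to itself), so the schema is valid here.
(D) R is not reflexive (not 0 R 0), so the schema fails here.

A, D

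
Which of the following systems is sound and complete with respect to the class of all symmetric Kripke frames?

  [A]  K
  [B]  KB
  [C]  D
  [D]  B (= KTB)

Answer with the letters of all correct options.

B

(A) K is determined by the class of arbitrary frames.
(B) KB is determined by exactly this class.
(C) D is determined by the class of serial frames.
(D) B (= KTB) is determined by the class of reflexive and symmetric frames.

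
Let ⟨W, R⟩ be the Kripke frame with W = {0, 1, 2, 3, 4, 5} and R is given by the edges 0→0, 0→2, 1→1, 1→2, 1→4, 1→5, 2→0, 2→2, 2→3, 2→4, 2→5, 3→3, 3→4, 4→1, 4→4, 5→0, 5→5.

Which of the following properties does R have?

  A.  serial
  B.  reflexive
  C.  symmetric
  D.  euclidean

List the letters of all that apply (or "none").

A, B

(A) serial: every world has an R-successor.
(B) reflexive: each world relates to itself.
(C) not symmetric: 1 R 2 but not 2 R 1.
(D) not euclidean: 1 R 2 and 1 R 1 but not 2 R 1.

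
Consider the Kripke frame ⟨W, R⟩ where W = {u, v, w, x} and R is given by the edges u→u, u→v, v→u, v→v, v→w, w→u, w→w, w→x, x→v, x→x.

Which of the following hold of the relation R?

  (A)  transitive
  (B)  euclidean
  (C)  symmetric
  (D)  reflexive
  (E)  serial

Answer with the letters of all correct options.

(A) not transitive: u R v and v R w but not u R w.
(B) not euclidean: v R u and v R w but not u R w.
(C) not symmetric: v R w but not w R v.
(D) reflexive: each world relates to itself.
(E) serial: every world has an R-successor.

D, E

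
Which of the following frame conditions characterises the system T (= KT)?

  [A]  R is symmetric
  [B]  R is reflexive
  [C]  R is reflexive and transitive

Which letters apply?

B

(A) this class determines KB, not T (= KT).
(B) T (= KT) is sound and complete for exactly this class.
(C) this class determines S4, not T (= KT).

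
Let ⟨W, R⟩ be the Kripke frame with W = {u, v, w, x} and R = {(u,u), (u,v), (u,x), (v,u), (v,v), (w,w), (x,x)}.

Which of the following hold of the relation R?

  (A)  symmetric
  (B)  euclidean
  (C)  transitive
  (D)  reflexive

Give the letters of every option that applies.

(A) not symmetric: u R x but not x R u.
(B) not euclidean: u R v and u R x but not v R x.
(C) not transitive: v R u and u R x but not v R x.
(D) reflexive: each world relates to itself.

D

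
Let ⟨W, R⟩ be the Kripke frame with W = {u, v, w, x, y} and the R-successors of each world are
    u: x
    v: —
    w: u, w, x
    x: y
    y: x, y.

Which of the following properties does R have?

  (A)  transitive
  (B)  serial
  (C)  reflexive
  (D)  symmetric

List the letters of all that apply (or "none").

(A) not transitive: u R x and x R y but not u R y.
(B) not serial: v has no R-successor.
(C) not reflexive: not u R u.
(D) not symmetric: u R x but not x R u.

none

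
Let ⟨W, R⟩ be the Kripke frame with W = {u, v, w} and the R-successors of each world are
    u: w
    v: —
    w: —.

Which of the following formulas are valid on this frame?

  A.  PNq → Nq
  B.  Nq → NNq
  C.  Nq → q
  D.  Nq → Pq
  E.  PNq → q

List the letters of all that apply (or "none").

B

R is not reflexive: not u R u.
R is not symmetric: u R w but not w R u.
R is transitive: R is closed under composition.
R is not euclidean: u R w and u R w but not w R w.
R is not serial: v has no R-successor.
(A) the dual of axiom 5: valid iff R is euclidean. R is not euclidean — not valid.
(B) Nq → NNq (axiom 4) characterises the transitive frames. R is transitive — valid.
(C) Nq → q (axiom T) characterises the reflexive frames. R is not reflexive — not valid.
(D) axiom D: valid iff R is serial. R is not serial — not valid.
(E) PNq → q is the dual of axiom B; it is valid on a frame exactly when R is symmetric. R is not symmetric, so not valid.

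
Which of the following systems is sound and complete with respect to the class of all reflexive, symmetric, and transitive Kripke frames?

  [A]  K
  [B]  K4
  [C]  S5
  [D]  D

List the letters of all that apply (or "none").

(A) K is determined by the class of arbitrary frames.
(B) K4 is determined by the class of transitive frames.
(C) S5 is determined by exactly this class.
(D) D is determined by the class of serial frames.

C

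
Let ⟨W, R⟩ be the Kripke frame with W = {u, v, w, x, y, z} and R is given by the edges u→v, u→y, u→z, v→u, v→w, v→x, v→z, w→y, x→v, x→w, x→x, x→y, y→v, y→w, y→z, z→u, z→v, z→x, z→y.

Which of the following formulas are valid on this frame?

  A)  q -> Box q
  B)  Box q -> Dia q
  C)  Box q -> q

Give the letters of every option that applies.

B

R is not reflexive: not u R u.
R is serial: every world has an R-successor.
R is not a subset of the identity: u R v with u ≠ v.
(A) q -> Box q (equivalent to ◇p→p) corresponds to R being a subset of the identity. Here R ⊄ identity, so not valid.
(B) Box q -> Dia q (axiom D) characterises the serial frames. R is serial — valid.
(C) axiom T: valid iff R is reflexive. R is not reflexive — not valid.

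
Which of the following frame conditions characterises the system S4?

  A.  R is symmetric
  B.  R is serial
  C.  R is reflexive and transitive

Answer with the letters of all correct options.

(A) this class determines KB, not S4.
(B) this class determines D, not S4.
(C) S4 is sound and complete for exactly this class.

C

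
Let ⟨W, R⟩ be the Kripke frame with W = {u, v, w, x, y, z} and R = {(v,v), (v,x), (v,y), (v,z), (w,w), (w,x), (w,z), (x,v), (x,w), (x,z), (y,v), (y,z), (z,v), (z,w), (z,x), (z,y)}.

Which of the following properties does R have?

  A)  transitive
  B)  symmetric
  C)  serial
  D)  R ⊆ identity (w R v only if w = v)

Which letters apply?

(A) not transitive: v R x and x R w but not v R w.
(B) symmetric: every R-edge is matched by its reverse.
(C) not serial: u has no R-successor.
(D) not ⊆ identity: v R x with v ≠ x.

B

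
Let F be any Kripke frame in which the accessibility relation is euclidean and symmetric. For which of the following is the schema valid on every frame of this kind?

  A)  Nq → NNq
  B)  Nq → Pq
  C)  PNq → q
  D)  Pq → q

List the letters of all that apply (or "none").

A, C

A symmetric euclidean relation is transitive (uRv and vRw give vRu by symmetry, then uRw by the euclidean condition, applied at v).
(A) axiom 4: valid iff R is transitive. Every such R is transitive — valid.
(B) axiom D: valid iff R is serial. Such an R need not be serial — not valid.
(C) PNq → q is the dual of axiom B; it is valid on a frame exactly when R is symmetric. Every such R is symmetric, so valid.
(D) Pq → q is the converse of T; it holds exactly when R ⊆ identity. Such an R need not be a subset of the identity — not valid.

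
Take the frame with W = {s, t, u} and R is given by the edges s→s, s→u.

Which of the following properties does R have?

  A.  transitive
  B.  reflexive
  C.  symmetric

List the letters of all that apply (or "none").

(A) transitive: R is closed under composition.
(B) not reflexive: not t R t.
(C) not symmetric: s R u but not u R s.

A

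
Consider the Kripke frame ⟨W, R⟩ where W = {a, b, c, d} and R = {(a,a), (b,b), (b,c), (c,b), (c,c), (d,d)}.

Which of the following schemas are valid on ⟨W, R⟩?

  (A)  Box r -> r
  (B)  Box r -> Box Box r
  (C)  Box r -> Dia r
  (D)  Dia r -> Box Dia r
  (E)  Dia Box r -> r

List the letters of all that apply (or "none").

A, B, C, D, E

R is reflexive: each world relates to itself.
R is symmetric: every R-edge is matched by its reverse.
R is transitive: R is closed under composition.
R is euclidean: any two R-successors of the same world are R-related.
R is serial: every world has an R-successor.
(A) Box r -> r (axiom T) characterises the reflexive frames. R is reflexive — valid.
(B) axiom 4: valid iff R is transitive. R is transitive — valid.
(C) axiom D: valid iff R is serial. R is serial — valid.
(D) axiom 5: valid iff R is euclidean. R is euclidean — valid.
(E) the dual of axiom B: valid iff R is symmetric. R is symmetric — valid.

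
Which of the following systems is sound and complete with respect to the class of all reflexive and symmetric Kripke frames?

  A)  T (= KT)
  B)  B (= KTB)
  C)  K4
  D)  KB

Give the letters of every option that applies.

(A) T (= KT) is determined by the class of reflexive frames.
(B) B (= KTB) is determined by exactly this class.
(C) K4 is determined by the class of transitive frames.
(D) KB is determined by the class of symmetric frames.

B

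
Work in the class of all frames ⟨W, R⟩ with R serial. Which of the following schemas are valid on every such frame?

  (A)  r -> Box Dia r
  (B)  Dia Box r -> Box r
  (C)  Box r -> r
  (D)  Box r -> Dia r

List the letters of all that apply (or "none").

(A) r -> Box Dia r is axiom B, which corresponds to symmetry. Such an R need not be symmetric — not valid.
(B) the dual of axiom 5: valid iff R is euclidean. Such an R need not be euclidean — not valid.
(C) Box r -> r is axiom T, which corresponds to reflexivity. Such an R need not be reflexive — not valid.
(D) Box r -> Dia r is axiom D, which corresponds to seriality. Every such R is serial — valid.

D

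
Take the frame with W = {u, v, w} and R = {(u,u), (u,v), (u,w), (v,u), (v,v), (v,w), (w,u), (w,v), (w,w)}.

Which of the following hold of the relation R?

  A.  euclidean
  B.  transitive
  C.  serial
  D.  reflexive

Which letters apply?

A, B, C, D

(A) euclidean: any two R-successors of the same world are R-related.
(B) transitive: R is closed under composition.
(C) serial: every world has an R-successor.
(D) reflexive: each world relates to itself.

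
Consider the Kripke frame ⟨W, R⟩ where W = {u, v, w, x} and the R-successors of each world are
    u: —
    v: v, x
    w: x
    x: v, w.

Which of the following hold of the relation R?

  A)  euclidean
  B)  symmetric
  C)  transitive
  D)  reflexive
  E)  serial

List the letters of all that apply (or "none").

(A) not euclidean: x R v and x R w but not v R w.
(B) symmetric: every R-edge is matched by its reverse.
(C) not transitive: v R x and x R w but not v R w.
(D) not reflexive: not u R u.
(E) not serial: u has no R-successor.

B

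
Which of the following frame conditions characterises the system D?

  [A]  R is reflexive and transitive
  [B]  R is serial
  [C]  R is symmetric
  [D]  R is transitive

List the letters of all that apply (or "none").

(A) this class determines S4, not D.
(B) D is sound and complete for exactly this class.
(C) this class determines KB, not D.
(D) this class determines K4, not D.

B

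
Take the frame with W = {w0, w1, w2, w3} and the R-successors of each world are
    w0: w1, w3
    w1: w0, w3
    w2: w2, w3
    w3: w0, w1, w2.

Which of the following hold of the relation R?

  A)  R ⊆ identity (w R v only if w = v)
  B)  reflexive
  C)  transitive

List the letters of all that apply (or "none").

(A) not ⊆ identity: w0 R w1 with w0 ≠ w1.
(B) not reflexive: not w0 R w0.
(C) not transitive: w0 R w1 and w1 R w0 but not w0 R w0.

none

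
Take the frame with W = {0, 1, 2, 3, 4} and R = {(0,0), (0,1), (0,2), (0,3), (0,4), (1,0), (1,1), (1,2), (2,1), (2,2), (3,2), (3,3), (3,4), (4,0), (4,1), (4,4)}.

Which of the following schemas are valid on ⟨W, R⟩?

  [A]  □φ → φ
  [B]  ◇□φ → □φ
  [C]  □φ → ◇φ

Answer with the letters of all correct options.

R is reflexive: each world relates to itself.
R is not euclidean: 0 R 1 and 0 R 3 but not 1 R 3.
R is serial: every world has an R-successor.
(A) □φ → φ is axiom T, which corresponds to reflexivity. R is reflexive — valid.
(B) the dual of axiom 5: valid iff R is euclidean. R is not euclidean — not valid.
(C) □φ → ◇φ is axiom D; it is valid on a frame exactly when R is serial. R is serial, so valid.

A, C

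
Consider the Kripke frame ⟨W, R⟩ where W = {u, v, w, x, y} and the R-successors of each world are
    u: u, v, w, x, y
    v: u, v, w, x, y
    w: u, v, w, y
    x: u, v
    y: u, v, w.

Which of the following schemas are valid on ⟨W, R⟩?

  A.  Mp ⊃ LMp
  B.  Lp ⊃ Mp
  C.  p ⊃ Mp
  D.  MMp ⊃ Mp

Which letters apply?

B

R is not reflexive: not x R x.
R is not transitive: w R u and u R x but not w R x.
R is not euclidean: u R w and u R x but not w R x.
R is serial: every world has an R-successor.
(A) Mp ⊃ LMp is axiom 5, which corresponds to the euclidean property. R is not euclidean — not valid.
(B) Lp ⊃ Mp is axiom D; it is valid on a frame exactly when R is serial. R is serial, so valid.
(C) p ⊃ Mp (the dual of axiom T) characterises the reflexive frames. R is not reflexive — not valid.
(D) MMp ⊃ Mp is the dual of axiom 4, which corresponds to transitivity. R is not transitive — not valid.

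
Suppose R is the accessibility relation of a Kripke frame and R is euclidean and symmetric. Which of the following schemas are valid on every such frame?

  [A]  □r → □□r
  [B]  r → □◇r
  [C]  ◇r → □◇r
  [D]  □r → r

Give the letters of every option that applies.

A, B, C

A symmetric euclidean relation is transitive (uRv and vRw give vRu by symmetry, then uRw by the euclidean condition, applied at v).
(A) □r → □□r is axiom 4, which corresponds to transitivity. Every such R is transitive — valid.
(B) r → □◇r is axiom B; it is valid on a frame exactly when R is symmetric. Every such R is symmetric, so valid.
(C) ◇r → □◇r is axiom 5, which corresponds to the euclidean property. Every such R is euclidean — valid.
(D) axiom T: valid iff R is reflexive. Such an R need not be reflexive — not valid.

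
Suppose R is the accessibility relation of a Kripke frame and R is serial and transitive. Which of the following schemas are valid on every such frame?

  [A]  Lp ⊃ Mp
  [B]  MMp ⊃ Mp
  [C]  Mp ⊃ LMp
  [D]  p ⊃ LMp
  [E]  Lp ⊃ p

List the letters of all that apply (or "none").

A, B

(A) axiom D: valid iff R is serial. Every such R is serial — valid.
(B) MMp ⊃ Mp (the dual of axiom 4) characterises the transitive frames. Every such R is transitive — valid.
(C) Mp ⊃ LMp is axiom 5; it is valid on a frame exactly when R is euclidean. Such an R need not be euclidean, so not valid.
(D) p ⊃ LMp (axiom B) characterises the symmetric frames. Such an R need not be symmetric — not valid.
(E) axiom T: valid iff R is reflexive. Such an R need not be reflexive — not valid.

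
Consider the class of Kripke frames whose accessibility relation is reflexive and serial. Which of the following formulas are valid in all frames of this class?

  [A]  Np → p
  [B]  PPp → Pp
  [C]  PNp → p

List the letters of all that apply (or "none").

(A) axiom T: valid iff R is reflexive. Every such R is reflexive — valid.
(B) PPp → Pp is the dual of axiom 4; it is valid on a frame exactly when R is transitive. Such an R need not be transitive, so not valid.
(C) PNp → p is the dual of axiom B, which corresponds to symmetry. Such an R need not be symmetric — not valid.

A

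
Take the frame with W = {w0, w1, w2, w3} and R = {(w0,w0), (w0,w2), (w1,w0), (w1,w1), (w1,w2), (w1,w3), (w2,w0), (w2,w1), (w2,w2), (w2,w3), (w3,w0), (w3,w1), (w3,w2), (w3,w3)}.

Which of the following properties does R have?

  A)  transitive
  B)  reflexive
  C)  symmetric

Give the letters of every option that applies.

(A) not transitive: w0 R w2 and w2 R w1 but not w0 R w1.
(B) reflexive: each world relates to itself.
(C) not symmetric: w1 R w0 but not w0 R w1.

B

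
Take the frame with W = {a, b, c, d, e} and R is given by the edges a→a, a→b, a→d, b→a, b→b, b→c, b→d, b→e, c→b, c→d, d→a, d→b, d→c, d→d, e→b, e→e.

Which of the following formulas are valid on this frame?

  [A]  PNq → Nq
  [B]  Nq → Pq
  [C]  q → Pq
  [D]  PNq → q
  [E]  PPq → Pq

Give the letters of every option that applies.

R is not reflexive: not c R c.
R is symmetric: every R-edge is matched by its reverse.
R is not transitive: a R b and b R c but not a R c.
R is not euclidean: b R a and b R c but not a R c.
R is serial: every world has an R-successor.
(A) the dual of axiom 5: valid iff R is euclidean. R is not euclidean — not valid.
(B) Nq → Pq (axiom D) characterises the serial frames. R is serial — valid.
(C) the dual of axiom T: valid iff R is reflexive. R is not reflexive — not valid.
(D) the dual of axiom B: valid iff R is symmetric. R is symmetric — valid.
(E) PPq → Pq is the dual of axiom 4, which corresponds to transitivity. R is not transitive — not valid.

B, D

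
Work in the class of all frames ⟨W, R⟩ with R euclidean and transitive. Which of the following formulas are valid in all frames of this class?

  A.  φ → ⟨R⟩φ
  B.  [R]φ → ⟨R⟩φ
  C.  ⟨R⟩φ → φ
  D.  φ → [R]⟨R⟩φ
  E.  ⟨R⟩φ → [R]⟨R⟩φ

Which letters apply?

E

(A) φ → ⟨R⟩φ (the dual of axiom T) characterises the reflexive frames. Such an R need not be reflexive — not valid.
(B) [R]φ → ⟨R⟩φ (axiom D) characterises the serial frames. Such an R need not be serial — not valid.
(C) ⟨R⟩φ → φ is the converse of T; it holds exactly when R ⊆ identity. Such an R need not be a subset of the identity — not valid.
(D) φ → [R]⟨R⟩φ (axiom B) characterises the symmetric frames. Such an R need not be symmetric — not valid.
(E) axiom 5: valid iff R is euclidean. Every such R is euclidean — valid.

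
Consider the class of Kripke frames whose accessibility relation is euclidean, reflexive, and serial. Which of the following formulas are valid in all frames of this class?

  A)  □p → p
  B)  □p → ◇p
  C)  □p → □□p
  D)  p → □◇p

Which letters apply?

A, B, C, D

A relation that is euclidean, reflexive, and serial is also symmetric and transitive.
(A) axiom T: valid iff R is reflexive. Every such R is reflexive — valid.
(B) □p → ◇p is axiom D, which corresponds to seriality. Every such R is serial — valid.
(C) □p → □□p is axiom 4, which corresponds to transitivity. Every such R is transitive — valid.
(D) p → □◇p is axiom B, which corresponds to symmetry. Every such R is symmetric — valid.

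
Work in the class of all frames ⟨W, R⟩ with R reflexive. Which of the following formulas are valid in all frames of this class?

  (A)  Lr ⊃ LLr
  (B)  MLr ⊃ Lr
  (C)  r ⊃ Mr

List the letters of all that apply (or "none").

A reflexive relation is serial.
(A) Lr ⊃ LLr (axiom 4) characterises the transitive frames. Such an R need not be transitive — not valid.
(B) MLr ⊃ Lr (the dual of axiom 5) characterises the euclidean frames. Such an R need not be euclidean — not valid.
(C) r ⊃ Mr is the dual of axiom T; it is valid on a frame exactly when R is reflexive. Every such R is reflexive, so valid.

C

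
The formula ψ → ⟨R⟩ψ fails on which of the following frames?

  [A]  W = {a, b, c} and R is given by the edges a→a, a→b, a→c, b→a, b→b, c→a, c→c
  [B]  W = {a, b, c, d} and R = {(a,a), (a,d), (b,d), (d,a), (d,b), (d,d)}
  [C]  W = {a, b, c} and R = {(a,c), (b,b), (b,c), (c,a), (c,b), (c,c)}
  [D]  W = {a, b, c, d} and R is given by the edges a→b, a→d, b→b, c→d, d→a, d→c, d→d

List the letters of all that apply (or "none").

The schema ψ → ⟨R⟩ψ is the dual of axiom T; it is valid on a frame iff R is reflexive.
(A) R is reflexive (each world relates to itself), so the schema is valid here.
(B) R is not reflexive (not b R b), so the schema fails here.
(C) R is not reflexive (not a R a), so the schema fails here.
(D) R is not reflexive (not a R a), so the schema fails here.

B, C, D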